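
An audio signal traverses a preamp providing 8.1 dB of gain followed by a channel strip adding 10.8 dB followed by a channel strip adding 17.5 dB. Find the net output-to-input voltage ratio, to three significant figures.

66.1

Net gain = 8.1 + 10.8 + 17.5 = 36.4 dB.
Voltage ratio = 10^(36.4/20) = 66.1.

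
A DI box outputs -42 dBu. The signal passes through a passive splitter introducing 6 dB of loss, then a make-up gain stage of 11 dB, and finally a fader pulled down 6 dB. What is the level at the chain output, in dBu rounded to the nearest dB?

-43 dBu

In dB, series stages simply add:
-42 − 6 + 11 − 6 = -43 dBu.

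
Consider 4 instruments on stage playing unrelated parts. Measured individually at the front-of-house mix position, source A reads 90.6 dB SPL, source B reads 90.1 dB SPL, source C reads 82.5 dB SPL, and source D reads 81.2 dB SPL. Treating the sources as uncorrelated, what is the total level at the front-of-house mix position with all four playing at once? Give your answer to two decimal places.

Add the sources as powers (linear), then convert back to dB:
L_total = 10·log₁₀(10^(90.6/10) + 10^(90.1/10) + 10^(82.5/10) + 10^(81.2/10)) = 10·log₁₀(2481000000) = 93.95 dB SPL.

93.95 dB SPL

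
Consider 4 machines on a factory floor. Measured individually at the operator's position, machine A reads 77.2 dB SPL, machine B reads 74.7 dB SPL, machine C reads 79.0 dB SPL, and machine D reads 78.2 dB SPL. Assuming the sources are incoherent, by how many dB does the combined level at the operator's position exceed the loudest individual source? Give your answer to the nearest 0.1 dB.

4.6 dB

Add the sources as powers (linear), then convert back to dB:
L_total = 10·log₁₀(10^(77.2/10) + 10^(74.7/10) + 10^(79.0/10) + 10^(78.2/10)) = 83.57 dB SPL.
Excess over the loudest (79.0 dB): 83.57 − 79.0 = 4.6 dB.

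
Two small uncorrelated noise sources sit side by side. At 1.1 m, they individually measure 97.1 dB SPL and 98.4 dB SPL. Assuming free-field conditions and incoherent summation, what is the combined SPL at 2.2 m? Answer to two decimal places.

94.79 dB SPL

Combined at 1.1 m: 10·log₁₀(10^(97.1/10)+10^(98.4/10)) = 100.809 dB SPL.
Then apply −20·log₁₀(2.2/1.1) = -6.021 dB → 94.79 dB SPL.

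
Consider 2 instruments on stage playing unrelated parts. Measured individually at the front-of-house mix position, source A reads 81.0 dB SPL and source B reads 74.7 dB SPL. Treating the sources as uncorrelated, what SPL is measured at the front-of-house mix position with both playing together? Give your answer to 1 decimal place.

81.9 dB SPL

Incoherent sources sum as intensities:
L_total = 10·log₁₀(10^(81.0/10) + 10^(74.7/10)) = 10·log₁₀(155400000) = 81.9 dB SPL.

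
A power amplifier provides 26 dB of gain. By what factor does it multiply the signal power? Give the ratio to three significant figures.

398

Power ratio = 10^(dB/10).
10^(26/10) = 10^(2.600) = 398.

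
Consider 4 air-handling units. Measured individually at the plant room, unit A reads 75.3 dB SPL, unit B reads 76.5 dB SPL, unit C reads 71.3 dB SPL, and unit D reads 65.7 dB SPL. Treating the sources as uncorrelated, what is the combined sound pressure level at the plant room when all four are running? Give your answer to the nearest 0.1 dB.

Uncorrelated sources add in intensity (power), not in dB.
L_total = 10·log₁₀(10^(75.3/10) + 10^(76.5/10) + 10^(71.3/10) + 10^(65.7/10)) = 10·log₁₀(95760000) = 79.8 dB SPL.

79.8 dB SPL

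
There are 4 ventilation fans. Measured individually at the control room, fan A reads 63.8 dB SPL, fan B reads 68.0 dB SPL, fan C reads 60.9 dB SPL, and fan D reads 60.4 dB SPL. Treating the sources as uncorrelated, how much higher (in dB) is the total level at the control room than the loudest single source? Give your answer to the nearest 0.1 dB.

Uncorrelated sources add in intensity (power), not in dB.
L_total = 10·log₁₀(10^(63.8/10) + 10^(68.0/10) + 10^(60.9/10) + 10^(60.4/10)) = 70.43 dB SPL.
Excess over the loudest (68.0 dB): 70.43 − 68.0 = 2.4 dB.

2.4 dB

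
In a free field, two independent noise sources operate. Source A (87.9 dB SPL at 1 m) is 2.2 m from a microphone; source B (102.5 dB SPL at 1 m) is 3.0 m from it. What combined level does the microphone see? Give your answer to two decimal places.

At the listener: L_A = 87.9 − 20·log₁₀(2.2) = 81.052 dB; L_B = 102.5 − 20·log₁₀(3.0) = 92.958 dB.
Combined: 10·log₁₀(10^(81.052/10)+10^(92.958/10)) = 93.23 dB SPL.

93.23 dB SPL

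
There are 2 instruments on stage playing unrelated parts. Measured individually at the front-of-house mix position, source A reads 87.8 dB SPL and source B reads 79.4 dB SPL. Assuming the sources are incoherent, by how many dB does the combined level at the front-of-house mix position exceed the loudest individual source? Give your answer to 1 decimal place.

Add the sources as powers (linear), then convert back to dB:
L_total = 10·log₁₀(10^(87.8/10) + 10^(79.4/10)) = 88.39 dB SPL.
Excess over the loudest (87.8 dB): 88.39 − 87.8 = 0.6 dB.

0.6 dB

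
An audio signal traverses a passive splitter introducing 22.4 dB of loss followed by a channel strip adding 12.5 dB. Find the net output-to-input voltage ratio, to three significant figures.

Net gain = (−22.4) + 12.5 = -9.9 dB.
Voltage ratio = 10^(-9.9/20) = 0.320.

0.320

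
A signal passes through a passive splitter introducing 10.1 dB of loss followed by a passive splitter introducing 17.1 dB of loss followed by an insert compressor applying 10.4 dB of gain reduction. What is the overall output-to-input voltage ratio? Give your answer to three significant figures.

0.0132

Net gain = (−10.1) + (−17.1) + (−10.4) = -37.6 dB.
Voltage ratio = 10^(-37.6/20) = 0.0132.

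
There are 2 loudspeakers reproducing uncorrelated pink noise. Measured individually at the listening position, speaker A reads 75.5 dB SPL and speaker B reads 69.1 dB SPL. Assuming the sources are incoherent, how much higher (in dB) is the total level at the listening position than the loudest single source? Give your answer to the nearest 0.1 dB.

Incoherent sources sum as intensities:
L_total = 10·log₁₀(10^(75.5/10) + 10^(69.1/10)) = 76.40 dB SPL.
Excess over the loudest (75.5 dB): 76.40 − 75.5 = 0.9 dB.

0.9 dB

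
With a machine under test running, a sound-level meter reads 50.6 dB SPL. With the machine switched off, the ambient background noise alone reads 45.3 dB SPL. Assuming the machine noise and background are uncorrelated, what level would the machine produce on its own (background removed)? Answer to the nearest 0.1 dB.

Background correction is a power subtraction:
L_src = 10·log₁₀(10^(50.6/10) − 10^(45.3/10)) = 10·log₁₀(80930) = 49.1 dB SPL.

49.1 dB SPL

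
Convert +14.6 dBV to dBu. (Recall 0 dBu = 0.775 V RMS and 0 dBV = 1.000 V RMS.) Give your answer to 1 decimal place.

The offset between the scales is 20·log₁₀(0.775/1.000) = −2.214 dB.
So dBu = +14.6 + 2.214 = +16.8 dBu.

+16.8 dBu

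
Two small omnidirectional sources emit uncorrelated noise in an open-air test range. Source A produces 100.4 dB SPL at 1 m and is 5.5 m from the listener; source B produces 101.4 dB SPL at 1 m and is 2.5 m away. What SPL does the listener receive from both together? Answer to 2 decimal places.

94.10 dB SPL

At the listener: L_A = 100.4 − 20·log₁₀(5.5) = 85.593 dB; L_B = 101.4 − 20·log₁₀(2.5) = 93.441 dB.
Combined: 10·log₁₀(10^(85.593/10)+10^(93.441/10)) = 94.10 dB SPL.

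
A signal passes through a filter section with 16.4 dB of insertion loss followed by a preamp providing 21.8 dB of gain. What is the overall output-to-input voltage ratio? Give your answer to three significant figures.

1.86

Net gain = (−16.4) + 21.8 = 5.4 dB.
Voltage ratio = 10^(5.4/20) = 1.86.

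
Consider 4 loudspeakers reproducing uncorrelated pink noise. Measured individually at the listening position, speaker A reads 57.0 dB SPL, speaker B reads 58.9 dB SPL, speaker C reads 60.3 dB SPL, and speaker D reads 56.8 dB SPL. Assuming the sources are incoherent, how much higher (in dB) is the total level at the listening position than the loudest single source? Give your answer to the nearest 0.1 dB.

Incoherent sources sum as intensities:
L_total = 10·log₁₀(10^(57.0/10) + 10^(58.9/10) + 10^(60.3/10) + 10^(56.8/10)) = 64.51 dB SPL.
Excess over the loudest (60.3 dB): 64.51 − 60.3 = 4.2 dB.

4.2 dB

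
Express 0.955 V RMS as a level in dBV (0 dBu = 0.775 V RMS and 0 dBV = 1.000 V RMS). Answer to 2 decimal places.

-0.40 dBV

dBV = 20·log₁₀(V / 1.000 V).
20·log₁₀(0.955/1.000) = -0.40 dBV.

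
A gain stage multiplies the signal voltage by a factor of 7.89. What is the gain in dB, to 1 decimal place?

Voltage is an amplitude quantity, so gain = 20·log₁₀(V_out/V_in).
20·log₁₀(7.89) = 17.9 dB.

17.9 dB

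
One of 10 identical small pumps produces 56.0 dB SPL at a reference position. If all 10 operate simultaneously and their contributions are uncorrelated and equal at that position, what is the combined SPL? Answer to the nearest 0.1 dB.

10 equal incoherent sources raise the level by 10·log₁₀(10) = 10.00 dB.
L_total = 56.0 + 10.00 = 66.0 dB SPL.

66.0 dB SPL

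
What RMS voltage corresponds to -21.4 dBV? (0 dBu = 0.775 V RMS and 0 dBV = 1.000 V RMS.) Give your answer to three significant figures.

V = 1.000 V × 10^(-21.4/20).
= 1.000 × 0.08511 = 0.0851 V.

0.0851 V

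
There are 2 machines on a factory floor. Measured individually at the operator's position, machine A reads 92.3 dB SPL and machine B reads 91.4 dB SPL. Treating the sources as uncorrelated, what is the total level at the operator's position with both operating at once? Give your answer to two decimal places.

Uncorrelated sources add in intensity (power), not in dB.
L_total = 10·log₁₀(10^(92.3/10) + 10^(91.4/10)) = 10·log₁₀(3079000000) = 94.88 dB SPL.

94.88 dB SPL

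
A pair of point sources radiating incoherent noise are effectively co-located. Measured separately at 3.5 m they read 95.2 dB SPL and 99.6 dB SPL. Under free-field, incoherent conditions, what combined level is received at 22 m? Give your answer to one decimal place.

Combined at 3.5 m: 10·log₁₀(10^(95.2/10)+10^(99.6/10)) = 100.95 dB SPL.
Then apply −20·log₁₀(22/3.5) = -15.97 dB → 85.0 dB SPL.

85.0 dB SPL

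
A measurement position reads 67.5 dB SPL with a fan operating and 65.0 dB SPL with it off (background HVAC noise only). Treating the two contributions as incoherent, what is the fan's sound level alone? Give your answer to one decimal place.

Remove the background by subtracting linear intensities:
L_src = 10·log₁₀(10^(67.5/10) − 10^(65.0/10)) = 10·log₁₀(2461000) = 63.9 dB SPL.

63.9 dB SPL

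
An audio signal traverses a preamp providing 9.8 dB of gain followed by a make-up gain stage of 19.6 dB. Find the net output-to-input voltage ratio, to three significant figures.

Net gain = 9.8 + 19.6 = 29.4 dB.
Voltage ratio = 10^(29.4/20) = 29.5.

29.5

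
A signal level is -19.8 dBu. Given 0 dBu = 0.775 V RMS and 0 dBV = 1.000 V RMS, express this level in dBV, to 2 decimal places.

-22.01 dBV

The offset between the scales is 20·log₁₀(0.775/1.000) = −2.214 dB.
So dBV = -19.8 − 2.214 = -22.01 dBV.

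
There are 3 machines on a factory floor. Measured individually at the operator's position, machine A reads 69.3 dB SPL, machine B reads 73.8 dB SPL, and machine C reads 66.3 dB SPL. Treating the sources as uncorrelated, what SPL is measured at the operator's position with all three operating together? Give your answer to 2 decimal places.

75.65 dB SPL

Uncorrelated sources add in intensity (power), not in dB.
L_total = 10·log₁₀(10^(69.3/10) + 10^(73.8/10) + 10^(66.3/10)) = 10·log₁₀(36770000) = 75.65 dB SPL.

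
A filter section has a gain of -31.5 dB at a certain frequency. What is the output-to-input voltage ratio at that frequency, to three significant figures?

0.0266

Voltage ratio = 10^(dB/20).
10^(-31.5/20) = 10^(-1.575) = 0.0266.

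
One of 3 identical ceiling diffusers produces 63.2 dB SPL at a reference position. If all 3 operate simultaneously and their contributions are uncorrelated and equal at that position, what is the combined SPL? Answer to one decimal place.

3 equal incoherent sources raise the level by 10·log₁₀(3) = 4.77 dB.
L_total = 63.2 + 4.77 = 68.0 dB SPL.

68.0 dB SPL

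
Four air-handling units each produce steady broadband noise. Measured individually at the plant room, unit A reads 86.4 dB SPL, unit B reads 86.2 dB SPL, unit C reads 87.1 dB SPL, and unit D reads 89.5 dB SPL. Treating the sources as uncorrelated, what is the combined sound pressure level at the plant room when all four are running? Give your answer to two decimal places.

Add the sources as powers (linear), then convert back to dB:
L_total = 10·log₁₀(10^(86.4/10) + 10^(86.2/10) + 10^(87.1/10) + 10^(89.5/10)) = 10·log₁₀(2257000000) = 93.54 dB SPL.

93.54 dB SPL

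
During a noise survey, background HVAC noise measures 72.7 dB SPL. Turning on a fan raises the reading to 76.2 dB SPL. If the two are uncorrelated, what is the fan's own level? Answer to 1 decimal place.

Background correction is a power subtraction:
L_src = 10·log₁₀(10^(76.2/10) − 10^(72.7/10)) = 10·log₁₀(23070000) = 73.6 dB SPL.

73.6 dB SPL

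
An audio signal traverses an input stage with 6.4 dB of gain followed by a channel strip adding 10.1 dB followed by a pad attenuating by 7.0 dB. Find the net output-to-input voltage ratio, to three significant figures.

Net gain = 6.4 + 10.1 + (−7.0) = 9.5 dB.
Voltage ratio = 10^(9.5/20) = 2.99.

2.99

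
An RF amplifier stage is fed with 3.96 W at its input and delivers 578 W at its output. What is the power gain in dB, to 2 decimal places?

Power ratio → dB uses the 10·log₁₀ form:
10·log₁₀(578/3.96) = 10·log₁₀(146.0) = 21.64 dB.

21.64 dB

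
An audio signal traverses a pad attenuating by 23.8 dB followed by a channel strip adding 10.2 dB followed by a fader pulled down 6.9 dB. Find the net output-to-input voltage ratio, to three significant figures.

Net gain = (−23.8) + 10.2 + (−6.9) = -20.5 dB.
Voltage ratio = 10^(-20.5/20) = 0.0944.

0.0944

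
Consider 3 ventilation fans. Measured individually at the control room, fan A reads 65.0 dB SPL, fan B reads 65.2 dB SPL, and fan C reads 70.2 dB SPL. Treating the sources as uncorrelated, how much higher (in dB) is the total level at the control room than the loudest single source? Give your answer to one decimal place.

Incoherent sources sum as intensities:
L_total = 10·log₁₀(10^(65.0/10) + 10^(65.2/10) + 10^(70.2/10)) = 72.29 dB SPL.
Excess over the loudest (70.2 dB): 72.29 − 70.2 = 2.1 dB.

2.1 dB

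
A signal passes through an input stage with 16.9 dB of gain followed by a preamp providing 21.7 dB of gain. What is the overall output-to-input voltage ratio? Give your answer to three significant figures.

Net gain = 16.9 + 21.7 = 38.6 dB.
Voltage ratio = 10^(38.6/20) = 85.1.

85.1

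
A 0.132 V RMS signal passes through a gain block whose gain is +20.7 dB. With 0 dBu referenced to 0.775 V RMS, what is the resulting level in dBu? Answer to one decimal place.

Input level: 20·log₁₀(0.132/0.775) = -15.37 dBu.
Output: -15.37 + 20.7 = +5.3 dBu.

+5.3 dBu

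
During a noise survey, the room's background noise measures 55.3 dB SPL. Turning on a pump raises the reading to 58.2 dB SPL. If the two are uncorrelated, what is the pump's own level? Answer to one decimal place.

55.1 dB SPL

Subtract intensities: L_src = 10·log₁₀(10^(L_total/10) − 10^(L_bg/10)).
L_src = 10·log₁₀(10^(58.2/10) − 10^(55.3/10)) = 10·log₁₀(321800) = 55.1 dB SPL.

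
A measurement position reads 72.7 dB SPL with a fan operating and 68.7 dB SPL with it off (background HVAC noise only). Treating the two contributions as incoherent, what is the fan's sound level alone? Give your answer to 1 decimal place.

Remove the background by subtracting linear intensities:
L_src = 10·log₁₀(10^(72.7/10) − 10^(68.7/10)) = 10·log₁₀(11210000) = 70.5 dB SPL.

70.5 dB SPL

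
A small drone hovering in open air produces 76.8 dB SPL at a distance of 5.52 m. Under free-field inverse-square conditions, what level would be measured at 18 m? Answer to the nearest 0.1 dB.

66.5 dB SPL

Inverse-square spreading gives ΔL = −20·log₁₀(d₂/d₁).
ΔL = −20·log₁₀(18/5.52) = -10.27 dB, so L₂ = 76.8 + (-10.27) = 66.5 dB SPL.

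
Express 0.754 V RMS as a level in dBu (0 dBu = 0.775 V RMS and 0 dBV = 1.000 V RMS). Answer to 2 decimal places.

-0.24 dBu

dBu = 20·log₁₀(V / 0.775 V).
20·log₁₀(0.754/0.775) = -0.24 dBu.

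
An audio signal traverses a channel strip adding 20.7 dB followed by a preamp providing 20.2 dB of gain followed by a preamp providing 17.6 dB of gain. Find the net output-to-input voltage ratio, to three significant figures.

841

Net gain = 20.7 + 20.2 + 17.6 = 58.5 dB.
Voltage ratio = 10^(58.5/20) = 841.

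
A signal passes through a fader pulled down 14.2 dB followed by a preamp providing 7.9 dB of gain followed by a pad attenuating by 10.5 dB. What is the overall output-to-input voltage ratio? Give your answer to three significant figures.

0.145

Net gain = (−14.2) + 7.9 + (−10.5) = -16.8 dB.
Voltage ratio = 10^(-16.8/20) = 0.145.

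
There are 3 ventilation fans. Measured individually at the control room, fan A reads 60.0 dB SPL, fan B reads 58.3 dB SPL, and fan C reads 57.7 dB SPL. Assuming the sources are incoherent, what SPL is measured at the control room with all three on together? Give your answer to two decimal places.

Uncorrelated sources add in intensity (power), not in dB.
L_total = 10·log₁₀(10^(60.0/10) + 10^(58.3/10) + 10^(57.7/10)) = 10·log₁₀(2265000) = 63.55 dB SPL.

63.55 dB SPL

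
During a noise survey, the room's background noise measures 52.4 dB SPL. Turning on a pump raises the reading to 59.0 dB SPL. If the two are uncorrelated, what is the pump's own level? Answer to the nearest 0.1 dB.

Remove the background by subtracting linear intensities:
L_src = 10·log₁₀(10^(59.0/10) − 10^(52.4/10)) = 10·log₁₀(620500) = 57.9 dB SPL.

57.9 dB SPL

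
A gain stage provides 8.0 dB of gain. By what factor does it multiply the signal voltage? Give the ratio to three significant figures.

Voltage ratio = 10^(dB/20).
10^(8.0/20) = 10^(0.4000) = 2.51.

2.51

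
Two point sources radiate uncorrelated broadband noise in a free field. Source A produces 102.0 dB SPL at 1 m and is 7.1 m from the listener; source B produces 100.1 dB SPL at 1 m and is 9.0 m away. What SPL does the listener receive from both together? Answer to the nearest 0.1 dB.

At the listener: L_A = 102.0 − 20·log₁₀(7.1) = 84.97 dB; L_B = 100.1 − 20·log₁₀(9.0) = 81.02 dB.
Combined: 10·log₁₀(10^(84.97/10)+10^(81.02/10)) = 86.4 dB SPL.

86.4 dB SPL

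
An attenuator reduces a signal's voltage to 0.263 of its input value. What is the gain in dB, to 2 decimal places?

Voltage is an amplitude quantity, so gain = 20·log₁₀(V_out/V_in).
20·log₁₀(0.263) = -11.60 dB.

-11.60 dB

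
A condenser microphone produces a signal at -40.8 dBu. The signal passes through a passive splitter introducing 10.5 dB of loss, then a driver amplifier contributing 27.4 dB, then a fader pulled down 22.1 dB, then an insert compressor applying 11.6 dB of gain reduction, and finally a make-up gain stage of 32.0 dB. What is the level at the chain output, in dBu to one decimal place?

-25.6 dBu

Gain stages sum in dB:
-40.8 − 10.5 + 27.4 − 22.1 − 11.6 + 32.0 = -25.6 dBu.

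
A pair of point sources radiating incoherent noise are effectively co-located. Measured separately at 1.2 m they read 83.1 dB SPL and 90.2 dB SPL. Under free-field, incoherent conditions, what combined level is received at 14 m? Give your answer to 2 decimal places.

69.63 dB SPL

Combined at 1.2 m: 10·log₁₀(10^(83.1/10)+10^(90.2/10)) = 90.974 dB SPL.
Then apply −20·log₁₀(14/1.2) = -21.339 dB → 69.63 dB SPL.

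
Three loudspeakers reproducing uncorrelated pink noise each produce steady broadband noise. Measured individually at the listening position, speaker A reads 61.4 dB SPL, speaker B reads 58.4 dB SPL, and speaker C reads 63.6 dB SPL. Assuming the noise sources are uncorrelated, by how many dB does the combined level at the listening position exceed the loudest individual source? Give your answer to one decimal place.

Add the sources as powers (linear), then convert back to dB:
L_total = 10·log₁₀(10^(61.4/10) + 10^(58.4/10) + 10^(63.6/10)) = 66.40 dB SPL.
Excess over the loudest (63.6 dB): 66.40 − 63.6 = 2.8 dB.

2.8 dB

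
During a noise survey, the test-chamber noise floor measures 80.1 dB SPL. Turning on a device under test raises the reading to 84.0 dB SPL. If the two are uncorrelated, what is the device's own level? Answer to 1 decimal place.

81.7 dB SPL

Background correction is a power subtraction:
L_src = 10·log₁₀(10^(84.0/10) − 10^(80.1/10)) = 10·log₁₀(148900000) = 81.7 dB SPL.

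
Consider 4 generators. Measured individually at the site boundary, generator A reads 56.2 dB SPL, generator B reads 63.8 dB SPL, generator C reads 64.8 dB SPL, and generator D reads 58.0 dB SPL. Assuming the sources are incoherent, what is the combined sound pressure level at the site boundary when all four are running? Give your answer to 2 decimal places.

68.11 dB SPL

Uncorrelated sources add in intensity (power), not in dB.
L_total = 10·log₁₀(10^(56.2/10) + 10^(63.8/10) + 10^(64.8/10) + 10^(58.0/10)) = 10·log₁₀(6467000) = 68.11 dB SPL.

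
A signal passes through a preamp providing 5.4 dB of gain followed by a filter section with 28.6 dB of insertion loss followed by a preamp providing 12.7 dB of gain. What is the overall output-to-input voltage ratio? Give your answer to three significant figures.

Net gain = 5.4 + (−28.6) + 12.7 = -10.5 dB.
Voltage ratio = 10^(-10.5/20) = 0.299.

0.299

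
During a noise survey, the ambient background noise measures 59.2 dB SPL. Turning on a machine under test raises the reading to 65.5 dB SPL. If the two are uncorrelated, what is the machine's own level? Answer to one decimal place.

64.3 dB SPL

Background correction is a power subtraction:
L_src = 10·log₁₀(10^(65.5/10) − 10^(59.2/10)) = 10·log₁₀(2716000) = 64.3 dB SPL.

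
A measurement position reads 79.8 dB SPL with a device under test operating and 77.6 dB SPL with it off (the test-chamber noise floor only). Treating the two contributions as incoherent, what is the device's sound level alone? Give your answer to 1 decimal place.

75.8 dB SPL

Remove the background by subtracting linear intensities:
L_src = 10·log₁₀(10^(79.8/10) − 10^(77.6/10)) = 10·log₁₀(37960000) = 75.8 dB SPL.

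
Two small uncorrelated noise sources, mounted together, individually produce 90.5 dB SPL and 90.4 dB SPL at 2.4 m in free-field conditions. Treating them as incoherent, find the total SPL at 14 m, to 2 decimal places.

Combined at 2.4 m: 10·log₁₀(10^(90.5/10)+10^(90.4/10)) = 93.461 dB SPL.
Then apply −20·log₁₀(14/2.4) = -15.318 dB → 78.14 dB SPL.

78.14 dB SPL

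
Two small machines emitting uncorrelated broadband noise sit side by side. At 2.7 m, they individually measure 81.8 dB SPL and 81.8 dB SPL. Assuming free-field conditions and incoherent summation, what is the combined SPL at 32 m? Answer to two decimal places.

63.33 dB SPL

Combined at 2.7 m: 10·log₁₀(10^(81.8/10)+10^(81.8/10)) = 84.810 dB SPL.
Then apply −20·log₁₀(32/2.7) = -21.476 dB → 63.33 dB SPL.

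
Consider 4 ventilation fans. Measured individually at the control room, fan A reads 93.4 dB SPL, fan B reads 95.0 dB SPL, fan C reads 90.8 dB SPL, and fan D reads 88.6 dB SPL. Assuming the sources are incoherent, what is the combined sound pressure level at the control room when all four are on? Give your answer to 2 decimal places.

Incoherent sources sum as intensities:
L_total = 10·log₁₀(10^(93.4/10) + 10^(95.0/10) + 10^(90.8/10) + 10^(88.6/10)) = 10·log₁₀(7277000000) = 98.62 dB SPL.

98.62 dB SPL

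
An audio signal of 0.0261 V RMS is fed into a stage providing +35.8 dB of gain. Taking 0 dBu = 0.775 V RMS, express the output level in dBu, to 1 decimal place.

+6.3 dBu

Input level: 20·log₁₀(0.0261/0.775) = -29.45 dBu.
Output: -29.45 + 35.8 = +6.3 dBu.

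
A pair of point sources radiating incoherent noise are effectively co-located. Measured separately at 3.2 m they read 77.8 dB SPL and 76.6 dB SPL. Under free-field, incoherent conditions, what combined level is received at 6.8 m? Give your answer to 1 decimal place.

73.7 dB SPL

Combined at 3.2 m: 10·log₁₀(10^(77.8/10)+10^(76.6/10)) = 80.25 dB SPL.
Then apply −20·log₁₀(6.8/3.2) = -6.55 dB → 73.7 dB SPL.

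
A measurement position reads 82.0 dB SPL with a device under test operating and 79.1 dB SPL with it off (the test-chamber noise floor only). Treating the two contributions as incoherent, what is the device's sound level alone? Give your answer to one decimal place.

Remove the background by subtracting linear intensities:
L_src = 10·log₁₀(10^(82.0/10) − 10^(79.1/10)) = 10·log₁₀(77210000) = 78.9 dB SPL.

78.9 dB SPL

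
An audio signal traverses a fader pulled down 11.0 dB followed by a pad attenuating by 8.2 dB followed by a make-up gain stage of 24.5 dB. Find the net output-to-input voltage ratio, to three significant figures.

Net gain = (−11.0) + (−8.2) + 24.5 = 5.3 dB.
Voltage ratio = 10^(5.3/20) = 1.84.

1.84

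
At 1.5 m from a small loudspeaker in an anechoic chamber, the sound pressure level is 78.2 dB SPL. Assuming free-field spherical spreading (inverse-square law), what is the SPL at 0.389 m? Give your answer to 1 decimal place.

89.9 dB SPL

For a point source in a free field, ΔL = −20·log₁₀(d₂/d₁).
ΔL = −20·log₁₀(0.389/1.5) = 11.72 dB, so L₂ = 78.2 + (11.72) = 89.9 dB SPL.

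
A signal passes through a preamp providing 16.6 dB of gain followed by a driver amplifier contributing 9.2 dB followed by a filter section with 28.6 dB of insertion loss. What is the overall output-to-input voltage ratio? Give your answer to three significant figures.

Net gain = 16.6 + 9.2 + (−28.6) = -2.8 dB.
Voltage ratio = 10^(-2.8/20) = 0.724.

0.724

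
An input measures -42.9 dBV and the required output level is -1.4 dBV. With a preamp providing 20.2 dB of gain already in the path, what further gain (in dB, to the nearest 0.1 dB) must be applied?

21.3 dB

The required make-up gain is the shortfall in the dB sum.
G = -1.4 − (-42.9) − 20.2 = 21.3 dB.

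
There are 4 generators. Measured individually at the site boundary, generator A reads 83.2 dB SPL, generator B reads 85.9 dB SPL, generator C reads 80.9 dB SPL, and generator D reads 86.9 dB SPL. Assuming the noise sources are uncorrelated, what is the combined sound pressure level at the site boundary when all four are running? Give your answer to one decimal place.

Uncorrelated sources add in intensity (power), not in dB.
L_total = 10·log₁₀(10^(83.2/10) + 10^(85.9/10) + 10^(80.9/10) + 10^(86.9/10)) = 10·log₁₀(1211000000) = 90.8 dB SPL.

90.8 dB SPL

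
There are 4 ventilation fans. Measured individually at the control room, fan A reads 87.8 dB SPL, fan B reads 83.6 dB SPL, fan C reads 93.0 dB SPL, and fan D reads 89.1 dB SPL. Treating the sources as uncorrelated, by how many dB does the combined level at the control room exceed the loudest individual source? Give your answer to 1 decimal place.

2.6 dB

Uncorrelated sources add in intensity (power), not in dB.
L_total = 10·log₁₀(10^(87.8/10) + 10^(83.6/10) + 10^(93.0/10) + 10^(89.1/10)) = 95.61 dB SPL.
Excess over the loudest (93.0 dB): 95.61 − 93.0 = 2.6 dB.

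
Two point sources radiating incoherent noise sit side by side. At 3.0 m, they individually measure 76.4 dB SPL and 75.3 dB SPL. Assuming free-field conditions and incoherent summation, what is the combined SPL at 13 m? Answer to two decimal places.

Combined at 3.0 m: 10·log₁₀(10^(76.4/10)+10^(75.3/10)) = 78.895 dB SPL.
Then apply −20·log₁₀(13/3.0) = -12.736 dB → 66.16 dB SPL.

66.16 dB SPL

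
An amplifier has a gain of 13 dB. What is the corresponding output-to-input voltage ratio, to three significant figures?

Voltage ratio = 10^(dB/20).
10^(13/20) = 10^(0.6500) = 4.47.

4.47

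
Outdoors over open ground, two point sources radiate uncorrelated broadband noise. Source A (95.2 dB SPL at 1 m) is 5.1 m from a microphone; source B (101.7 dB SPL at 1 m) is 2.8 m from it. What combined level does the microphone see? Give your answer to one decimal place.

At the listener: L_A = 95.2 − 20·log₁₀(5.1) = 81.05 dB; L_B = 101.7 − 20·log₁₀(2.8) = 92.76 dB.
Combined: 10·log₁₀(10^(81.05/10)+10^(92.76/10)) = 93.0 dB SPL.

93.0 dB SPL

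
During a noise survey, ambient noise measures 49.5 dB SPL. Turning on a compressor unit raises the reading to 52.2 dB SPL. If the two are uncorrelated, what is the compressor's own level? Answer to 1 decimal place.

48.9 dB SPL

Subtract intensities: L_src = 10·log₁₀(10^(L_total/10) − 10^(L_bg/10)).
L_src = 10·log₁₀(10^(52.2/10) − 10^(49.5/10)) = 10·log₁₀(76830) = 48.9 dB SPL.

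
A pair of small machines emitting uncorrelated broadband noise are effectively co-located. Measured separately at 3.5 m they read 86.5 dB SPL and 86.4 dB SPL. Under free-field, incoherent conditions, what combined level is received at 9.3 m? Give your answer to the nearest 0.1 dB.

Combined at 3.5 m: 10·log₁₀(10^(86.5/10)+10^(86.4/10)) = 89.46 dB SPL.
Then apply −20·log₁₀(9.3/3.5) = -8.49 dB → 81.0 dB SPL.

81.0 dB SPL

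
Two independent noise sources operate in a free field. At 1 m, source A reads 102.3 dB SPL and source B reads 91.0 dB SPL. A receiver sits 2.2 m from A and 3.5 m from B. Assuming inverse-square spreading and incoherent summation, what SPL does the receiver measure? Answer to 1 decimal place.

At the listener: L_A = 102.3 − 20·log₁₀(2.2) = 95.45 dB; L_B = 91.0 − 20·log₁₀(3.5) = 80.12 dB.
Combined: 10·log₁₀(10^(95.45/10)+10^(80.12/10)) = 95.6 dB SPL.

95.6 dB SPL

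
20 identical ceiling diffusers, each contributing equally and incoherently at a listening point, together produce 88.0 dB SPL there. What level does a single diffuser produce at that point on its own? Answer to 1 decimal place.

75.0 dB SPL

20 equal incoherent sources add 10·log₁₀(20) = 13.01 dB over one source.
L_one = 88.0 − 13.01 = 75.0 dB SPL.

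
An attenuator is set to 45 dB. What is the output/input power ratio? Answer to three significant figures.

Power ratio = 10^(dB/10).
10^(-45/10) = 10^(-4.500) = 0.0000316.

0.0000316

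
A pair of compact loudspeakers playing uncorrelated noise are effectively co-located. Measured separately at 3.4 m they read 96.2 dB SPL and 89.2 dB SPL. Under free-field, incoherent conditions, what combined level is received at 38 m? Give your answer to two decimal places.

76.02 dB SPL

Combined at 3.4 m: 10·log₁₀(10^(96.2/10)+10^(89.2/10)) = 96.990 dB SPL.
Then apply −20·log₁₀(38/3.4) = -20.966 dB → 76.02 dB SPL.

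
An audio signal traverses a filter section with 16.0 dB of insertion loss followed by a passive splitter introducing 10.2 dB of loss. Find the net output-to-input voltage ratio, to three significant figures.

0.0490

Net gain = (−16.0) + (−10.2) = -26.2 dB.
Voltage ratio = 10^(-26.2/20) = 0.0490.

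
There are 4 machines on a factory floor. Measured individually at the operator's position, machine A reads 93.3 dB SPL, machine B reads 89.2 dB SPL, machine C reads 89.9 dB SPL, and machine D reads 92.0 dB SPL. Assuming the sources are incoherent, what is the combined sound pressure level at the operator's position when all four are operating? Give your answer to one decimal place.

Add the sources as powers (linear), then convert back to dB:
L_total = 10·log₁₀(10^(93.3/10) + 10^(89.2/10) + 10^(89.9/10) + 10^(92.0/10)) = 10·log₁₀(5532000000) = 97.4 dB SPL.

97.4 dB SPL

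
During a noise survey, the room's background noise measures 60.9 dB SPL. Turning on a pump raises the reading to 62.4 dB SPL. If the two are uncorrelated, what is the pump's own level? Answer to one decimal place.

57.1 dB SPL

Subtract intensities: L_src = 10·log₁₀(10^(L_total/10) − 10^(L_bg/10)).
L_src = 10·log₁₀(10^(62.4/10) − 10^(60.9/10)) = 10·log₁₀(507500) = 57.1 dB SPL.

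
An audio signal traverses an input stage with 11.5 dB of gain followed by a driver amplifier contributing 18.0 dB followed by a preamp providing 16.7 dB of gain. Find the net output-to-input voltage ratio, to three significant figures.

204

Net gain = 11.5 + 18.0 + 16.7 = 46.2 dB.
Voltage ratio = 10^(46.2/20) = 204.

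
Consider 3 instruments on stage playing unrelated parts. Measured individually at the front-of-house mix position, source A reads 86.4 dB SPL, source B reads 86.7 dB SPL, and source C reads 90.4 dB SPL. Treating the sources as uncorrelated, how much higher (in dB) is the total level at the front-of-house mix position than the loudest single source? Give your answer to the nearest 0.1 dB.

Incoherent sources sum as intensities:
L_total = 10·log₁₀(10^(86.4/10) + 10^(86.7/10) + 10^(90.4/10)) = 93.01 dB SPL.
Excess over the loudest (90.4 dB): 93.01 − 90.4 = 2.6 dB.

2.6 dB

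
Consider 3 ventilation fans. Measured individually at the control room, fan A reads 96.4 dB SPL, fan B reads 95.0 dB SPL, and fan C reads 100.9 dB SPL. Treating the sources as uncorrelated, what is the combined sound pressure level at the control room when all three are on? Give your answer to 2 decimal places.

102.97 dB SPL

Uncorrelated sources add in intensity (power), not in dB.
L_total = 10·log₁₀(10^(96.4/10) + 10^(95.0/10) + 10^(100.9/10)) = 10·log₁₀(19830000000) = 102.97 dB SPL.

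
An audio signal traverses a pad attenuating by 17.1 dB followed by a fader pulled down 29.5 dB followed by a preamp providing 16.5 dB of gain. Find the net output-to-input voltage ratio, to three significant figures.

Net gain = (−17.1) + (−29.5) + 16.5 = -30.1 dB.
Voltage ratio = 10^(-30.1/20) = 0.0313.

0.0313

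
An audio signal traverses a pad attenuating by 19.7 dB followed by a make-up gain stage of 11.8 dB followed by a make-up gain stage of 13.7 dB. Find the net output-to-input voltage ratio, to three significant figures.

Net gain = (−19.7) + 11.8 + 13.7 = 5.8 dB.
Voltage ratio = 10^(5.8/20) = 1.95.

1.95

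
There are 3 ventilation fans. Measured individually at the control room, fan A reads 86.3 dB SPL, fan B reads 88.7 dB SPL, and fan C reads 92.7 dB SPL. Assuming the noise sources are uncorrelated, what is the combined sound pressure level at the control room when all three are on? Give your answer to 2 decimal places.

94.81 dB SPL

Incoherent sources sum as intensities:
L_total = 10·log₁₀(10^(86.3/10) + 10^(88.7/10) + 10^(92.7/10)) = 10·log₁₀(3030000000) = 94.81 dB SPL.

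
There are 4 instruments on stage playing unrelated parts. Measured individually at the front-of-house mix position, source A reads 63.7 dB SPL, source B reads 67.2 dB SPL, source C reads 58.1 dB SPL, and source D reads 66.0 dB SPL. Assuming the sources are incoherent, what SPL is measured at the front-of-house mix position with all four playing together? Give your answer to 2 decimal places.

Add the sources as powers (linear), then convert back to dB:
L_total = 10·log₁₀(10^(63.7/10) + 10^(67.2/10) + 10^(58.1/10) + 10^(66.0/10)) = 10·log₁₀(12220000) = 70.87 dB SPL.

70.87 dB SPL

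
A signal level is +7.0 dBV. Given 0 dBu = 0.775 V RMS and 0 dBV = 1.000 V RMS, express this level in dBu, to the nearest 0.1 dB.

+9.2 dBu

The offset between the scales is 20·log₁₀(0.775/1.000) = −2.214 dB.
So dBu = +7.0 + 2.214 = +9.2 dBu.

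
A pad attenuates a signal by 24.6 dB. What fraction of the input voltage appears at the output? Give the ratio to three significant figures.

Voltage ratio = 10^(dB/20).
10^(-24.6/20) = 10^(-1.230) = 0.0589.

0.0589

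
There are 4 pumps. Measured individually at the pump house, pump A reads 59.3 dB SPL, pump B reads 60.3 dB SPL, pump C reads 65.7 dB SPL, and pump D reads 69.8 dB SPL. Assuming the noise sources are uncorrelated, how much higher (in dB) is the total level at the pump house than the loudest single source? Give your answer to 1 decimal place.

2.0 dB

Incoherent sources sum as intensities:
L_total = 10·log₁₀(10^(59.3/10) + 10^(60.3/10) + 10^(65.7/10) + 10^(69.8/10)) = 71.81 dB SPL.
Excess over the loudest (69.8 dB): 71.81 − 69.8 = 2.0 dB.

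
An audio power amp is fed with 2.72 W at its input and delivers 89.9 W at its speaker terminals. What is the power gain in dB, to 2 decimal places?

15.19 dB

For a power ratio, dB = 10·log₁₀(P₂/P₁).
10·log₁₀(89.9/2.72) = 10·log₁₀(33.05) = 15.19 dB.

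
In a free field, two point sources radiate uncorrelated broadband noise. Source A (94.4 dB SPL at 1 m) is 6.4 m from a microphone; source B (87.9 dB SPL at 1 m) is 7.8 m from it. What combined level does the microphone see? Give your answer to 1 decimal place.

78.9 dB SPL

At the listener: L_A = 94.4 − 20·log₁₀(6.4) = 78.28 dB; L_B = 87.9 − 20·log₁₀(7.8) = 70.06 dB.
Combined: 10·log₁₀(10^(78.28/10)+10^(70.06/10)) = 78.9 dB SPL.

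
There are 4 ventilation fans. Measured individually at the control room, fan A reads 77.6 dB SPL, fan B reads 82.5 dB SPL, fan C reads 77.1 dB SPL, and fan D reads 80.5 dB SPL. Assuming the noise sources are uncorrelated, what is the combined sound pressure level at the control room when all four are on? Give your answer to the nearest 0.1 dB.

Uncorrelated sources add in intensity (power), not in dB.
L_total = 10·log₁₀(10^(77.6/10) + 10^(82.5/10) + 10^(77.1/10) + 10^(80.5/10)) = 10·log₁₀(398900000) = 86.0 dB SPL.

86.0 dB SPL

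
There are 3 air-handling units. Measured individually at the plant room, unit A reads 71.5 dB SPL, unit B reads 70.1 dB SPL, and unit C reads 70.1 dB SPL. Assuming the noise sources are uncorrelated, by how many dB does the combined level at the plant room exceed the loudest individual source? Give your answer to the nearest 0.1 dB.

3.9 dB

Uncorrelated sources add in intensity (power), not in dB.
L_total = 10·log₁₀(10^(71.5/10) + 10^(70.1/10) + 10^(70.1/10)) = 75.39 dB SPL.
Excess over the loudest (71.5 dB): 75.39 − 71.5 = 3.9 dB.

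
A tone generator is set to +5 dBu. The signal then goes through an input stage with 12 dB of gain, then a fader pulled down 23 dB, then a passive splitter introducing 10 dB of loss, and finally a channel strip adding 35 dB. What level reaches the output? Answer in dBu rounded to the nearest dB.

+19 dBu

In dB, series stages simply add:
+5 + 12 − 23 − 10 + 35 = +19 dBu.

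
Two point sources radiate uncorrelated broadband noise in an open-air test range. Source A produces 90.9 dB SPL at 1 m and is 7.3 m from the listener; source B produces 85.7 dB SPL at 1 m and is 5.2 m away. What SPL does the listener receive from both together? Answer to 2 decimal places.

75.66 dB SPL

At the listener: L_A = 90.9 − 20·log₁₀(7.3) = 73.634 dB; L_B = 85.7 − 20·log₁₀(5.2) = 71.380 dB.
Combined: 10·log₁₀(10^(73.634/10)+10^(71.380/10)) = 75.66 dB SPL.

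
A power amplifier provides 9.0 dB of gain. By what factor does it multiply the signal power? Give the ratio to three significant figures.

7.94

Power ratio = 10^(dB/10).
10^(9.0/10) = 10^(0.9000) = 7.94.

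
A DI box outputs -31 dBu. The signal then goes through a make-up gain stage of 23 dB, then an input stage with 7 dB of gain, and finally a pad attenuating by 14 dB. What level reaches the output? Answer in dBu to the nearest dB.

Cascaded gains and losses add directly in dB.
-31 + 23 + 7 − 14 = -15 dBu.

-15 dBu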